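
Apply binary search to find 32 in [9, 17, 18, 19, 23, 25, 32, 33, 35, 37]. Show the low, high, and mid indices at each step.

Binary search for 32 in [9, 17, 18, 19, 23, 25, 32, 33, 35, 37]:

lo=0, hi=9, mid=4, arr[mid]=23 -> 23 < 32, search right half
lo=5, hi=9, mid=7, arr[mid]=33 -> 33 > 32, search left half
lo=5, hi=6, mid=5, arr[mid]=25 -> 25 < 32, search right half
lo=6, hi=6, mid=6, arr[mid]=32 -> Found target at index 6!

Binary search finds 32 at index 6 after 4 comparisons. The search repeatedly halves the search space by comparing with the middle element.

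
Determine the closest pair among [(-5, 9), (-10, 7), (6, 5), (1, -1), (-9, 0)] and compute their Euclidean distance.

Computing all pairwise distances among 5 points:

d((-5, 9), (-10, 7)) = 5.3852 <-- minimum
d((-5, 9), (6, 5)) = 11.7047
d((-5, 9), (1, -1)) = 11.6619
d((-5, 9), (-9, 0)) = 9.8489
d((-10, 7), (6, 5)) = 16.1245
d((-10, 7), (1, -1)) = 13.6015
d((-10, 7), (-9, 0)) = 7.0711
d((6, 5), (1, -1)) = 7.8102
d((6, 5), (-9, 0)) = 15.8114
d((1, -1), (-9, 0)) = 10.0499

Closest pair: (-5, 9) and (-10, 7) with distance 5.3852

The closest pair is (-5, 9) and (-10, 7) with Euclidean distance 5.3852. For 5 points, brute-force pairwise comparison is shown above. For large n, the divide-and-conquer algorithm (sort by x, recurse on halves, check the dividing strip) achieves O(n log n).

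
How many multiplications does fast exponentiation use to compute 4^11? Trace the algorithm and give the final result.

Computing 4^11 by squaring (build up from 4^1; each line after the first costs one multiplication):

4^1 = 4
4^2 = (4^1)^2 = 4^2 = 16
4^4 = (4^2)^2 = 16^2 = 256
4^5 = 4 * 4^4 = 4 * 256 = 1024
4^10 = (4^5)^2 = 1024^2 = 1048576
4^11 = 4 * 4^10 = 4 * 1048576 = 4194304

Result: 4194304
Multiplications needed: 5 (5 lines after 4^1)

4^11 = 4194304. Using exponentiation by squaring, this requires 5 multiplications. The key idea: if the exponent is even, square the half-power; if odd, multiply by the base once.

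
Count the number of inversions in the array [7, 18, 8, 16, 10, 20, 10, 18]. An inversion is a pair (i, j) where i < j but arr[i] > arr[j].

Finding inversions in [7, 18, 8, 16, 10, 20, 10, 18]:

(1, 2): arr[1]=18 > arr[2]=8
(1, 3): arr[1]=18 > arr[3]=16
(1, 4): arr[1]=18 > arr[4]=10
(1, 6): arr[1]=18 > arr[6]=10
(3, 4): arr[3]=16 > arr[4]=10
(3, 6): arr[3]=16 > arr[6]=10
(5, 6): arr[5]=20 > arr[6]=10
(5, 7): arr[5]=20 > arr[7]=18

Total inversions: 8

The array has 8 inversion(s): (1,2), (1,3), (1,4), (1,6), (3,4), (3,6), (5,6), (5,7). Each pair (i,j) satisfies i < j and arr[i] > arr[j].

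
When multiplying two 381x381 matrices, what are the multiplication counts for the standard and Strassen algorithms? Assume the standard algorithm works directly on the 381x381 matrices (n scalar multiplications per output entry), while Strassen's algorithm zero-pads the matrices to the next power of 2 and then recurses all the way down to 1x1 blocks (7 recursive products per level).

Matrix multiplication for 381x381 matrices:

Strassen's algorithm requires power-of-2 dimensions. Pad 381x381 to 512x512 (next power of 2).

Standard algorithm: 381^3 = 55306341 multiplications
Strassen's algorithm: 7^(log2(512)) = 7^9 = 40353607 multiplications
Savings: 55306341 - 40353607 = 14952734 multiplications

Standard: 55306341 multiplications (381^3). Strassen: 40353607 multiplications (7^9, after padding to 512x512). Strassen reduces 8 recursive multiplications to 7 at each level.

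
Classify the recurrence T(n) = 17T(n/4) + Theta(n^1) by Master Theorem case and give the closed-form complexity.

Master Theorem for T(n) = 17T(n/4) + O(n^1):

a = 17, b = 4, c = 1
log_b(a) = log_4(17) = 2.0437

Case 1: c = 1 < log_4(17) = 2.0437
T(n) = O(n^(log_4 17))

For T(n) = 17T(n/4) + O(n^1): log_4(17) = 2.0437. This is Case 1 of the Master Theorem (c < log_b(a), work dominated by leaves), giving O(n^(log_4 17)).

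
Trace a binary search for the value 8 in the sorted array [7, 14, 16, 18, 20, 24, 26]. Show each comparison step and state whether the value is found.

Binary search for 8 in [7, 14, 16, 18, 20, 24, 26]:

lo=0, hi=6, mid=3, arr[mid]=18 -> 18 > 8, search left half
lo=0, hi=2, mid=1, arr[mid]=14 -> 14 > 8, search left half
lo=0, hi=0, mid=0, arr[mid]=7 -> 7 < 8, search right half
lo=1 > hi=0, target 8 not found

Binary search determines that 8 is not in the array after 3 comparisons. The search space was exhausted without finding the target.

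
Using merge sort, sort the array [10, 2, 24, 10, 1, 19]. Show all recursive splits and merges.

Merge sort trace:

Split: [10, 2, 24, 10, 1, 19] -> [10, 2, 24] and [10, 1, 19]
  Split: [10, 2, 24] -> [10] and [2, 24]
    Split: [2, 24] -> [2] and [24]
    Merge: [2] + [24] -> [2, 24]
  Merge: [10] + [2, 24] -> [2, 10, 24]
  Split: [10, 1, 19] -> [10] and [1, 19]
    Split: [1, 19] -> [1] and [19]
    Merge: [1] + [19] -> [1, 19]
  Merge: [10] + [1, 19] -> [1, 10, 19]
Merge: [2, 10, 24] + [1, 10, 19] -> [1, 2, 10, 10, 19, 24]

Final sorted array: [1, 2, 10, 10, 19, 24]

The merge sort proceeds by recursively splitting the array and merging sorted halves.
After all merges, the sorted array is [1, 2, 10, 10, 19, 24].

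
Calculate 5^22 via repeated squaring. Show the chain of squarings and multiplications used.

Computing 5^22 by squaring (build up from 5^1; each line after the first costs one multiplication):

5^1 = 5
5^2 = (5^1)^2 = 5^2 = 25
5^4 = (5^2)^2 = 25^2 = 625
5^5 = 5 * 5^4 = 5 * 625 = 3125
5^10 = (5^5)^2 = 3125^2 = 9765625
5^11 = 5 * 5^10 = 5 * 9765625 = 48828125
5^22 = (5^11)^2 = 48828125^2 = 2384185791015625

Result: 2384185791015625
Multiplications needed: 6 (6 lines after 5^1)

5^22 = 2384185791015625. Using exponentiation by squaring, this requires 6 multiplications. The key idea: if the exponent is even, square the half-power; if odd, multiply by the base once.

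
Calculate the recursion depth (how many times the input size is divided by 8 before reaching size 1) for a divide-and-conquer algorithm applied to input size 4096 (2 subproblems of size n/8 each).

For divide and conquer with division factor 8:

Problem sizes at each level:
Level 0: 4096
Level 1: 512
Level 2: 64
Level 3: 8
Level 4: 1

The root is level 0 and the size-1 base case is level 4 (the tree spans levels 0 through 4, i.e. 5 levels counting the root), so the depth is the number of divisions: log_8(4096) = 4

The recursion tree depth is log_8(4096) = 4. At each level, the problem size is divided by 8, so it takes 4 divisions to reduce to a base case of size 1. The algorithm makes 2 recursive calls at each level.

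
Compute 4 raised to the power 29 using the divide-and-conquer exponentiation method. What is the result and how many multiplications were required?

Computing 4^29 by squaring (build up from 4^1; each line after the first costs one multiplication):

4^1 = 4
4^2 = (4^1)^2 = 4^2 = 16
4^3 = 4 * 4^2 = 4 * 16 = 64
4^6 = (4^3)^2 = 64^2 = 4096
4^7 = 4 * 4^6 = 4 * 4096 = 16384
4^14 = (4^7)^2 = 16384^2 = 268435456
4^28 = (4^14)^2 = 268435456^2 = 72057594037927936
4^29 = 4 * 4^28 = 4 * 72057594037927936 = 288230376151711744

Result: 288230376151711744
Multiplications needed: 7 (7 lines after 4^1)

4^29 = 288230376151711744. Using exponentiation by squaring, this requires 7 multiplications. The key idea: if the exponent is even, square the half-power; if odd, multiply by the base once.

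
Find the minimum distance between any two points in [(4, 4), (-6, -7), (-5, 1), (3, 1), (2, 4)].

Computing all pairwise distances among 5 points:

d((4, 4), (-6, -7)) = 14.8661
d((4, 4), (-5, 1)) = 9.4868
d((4, 4), (3, 1)) = 3.1623
d((4, 4), (2, 4)) = 2.0 <-- minimum
d((-6, -7), (-5, 1)) = 8.0623
d((-6, -7), (3, 1)) = 12.0416
d((-6, -7), (2, 4)) = 13.6015
d((-5, 1), (3, 1)) = 8.0
d((-5, 1), (2, 4)) = 7.6158
d((3, 1), (2, 4)) = 3.1623

Closest pair: (4, 4) and (2, 4) with distance 2.0

The closest pair is (4, 4) and (2, 4) with Euclidean distance 2.0. For 5 points, brute-force pairwise comparison is shown above. For large n, the divide-and-conquer algorithm (sort by x, recurse on halves, check the dividing strip) achieves O(n log n).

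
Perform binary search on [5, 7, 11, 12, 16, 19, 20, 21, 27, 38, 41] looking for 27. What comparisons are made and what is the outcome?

Binary search for 27 in [5, 7, 11, 12, 16, 19, 20, 21, 27, 38, 41]:

lo=0, hi=10, mid=5, arr[mid]=19 -> 19 < 27, search right half
lo=6, hi=10, mid=8, arr[mid]=27 -> Found target at index 8!

Binary search finds 27 at index 8 after 2 comparisons. The search repeatedly halves the search space by comparing with the middle element.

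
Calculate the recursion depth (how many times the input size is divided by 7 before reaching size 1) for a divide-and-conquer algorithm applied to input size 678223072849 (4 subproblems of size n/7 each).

For divide and conquer with division factor 7:

Problem sizes at each level:
Level 0: 678223072849
Level 1: 96889010407
Level 2: 13841287201
Level 3: 1977326743
Level 4: 282475249
Level 5: 40353607
Level 6: 5764801
Level 7: 823543
Level 8: 117649
Level 9: 16807
Level 10: 2401
Level 11: 343
Level 12: 49
Level 13: 7
Level 14: 1

The root is level 0 and the size-1 base case is level 14 (the tree spans levels 0 through 14, i.e. 15 levels counting the root), so the depth is the number of divisions: log_7(678223072849) = 14

The recursion tree depth is log_7(678223072849) = 14. At each level, the problem size is divided by 7, so it takes 14 divisions to reduce to a base case of size 1. The algorithm makes 4 recursive calls at each level.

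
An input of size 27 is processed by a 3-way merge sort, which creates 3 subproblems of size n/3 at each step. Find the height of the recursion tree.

For divide and conquer with division factor 3:

Problem sizes at each level:
Level 0: 27
Level 1: 9
Level 2: 3
Level 3: 1

The root is level 0 and the size-1 base case is level 3 (the tree spans levels 0 through 3, i.e. 4 levels counting the root), so the depth is the number of divisions: log_3(27) = 3

The recursion tree depth is log_3(27) = 3. At each level, the problem size is divided by 3, so it takes 3 divisions to reduce to a base case of size 1. The algorithm makes 3 recursive calls at each level.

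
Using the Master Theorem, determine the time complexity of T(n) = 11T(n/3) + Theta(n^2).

Master Theorem for T(n) = 11T(n/3) + O(n^2):

a = 11, b = 3, c = 2
log_b(a) = log_3(11) = 2.1827

Case 1: c = 2 < log_3(11) = 2.1827
T(n) = O(n^(log_3 11))

For T(n) = 11T(n/3) + O(n^2): log_3(11) = 2.1827. This is Case 1 of the Master Theorem (c < log_b(a), work dominated by leaves), giving O(n^(log_3 11)).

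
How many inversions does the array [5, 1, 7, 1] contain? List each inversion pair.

Finding inversions in [5, 1, 7, 1]:

(0, 1): arr[0]=5 > arr[1]=1
(0, 3): arr[0]=5 > arr[3]=1
(2, 3): arr[2]=7 > arr[3]=1

Total inversions: 3

The array has 3 inversion(s): (0,1), (0,3), (2,3). Each pair (i,j) satisfies i < j and arr[i] > arr[j].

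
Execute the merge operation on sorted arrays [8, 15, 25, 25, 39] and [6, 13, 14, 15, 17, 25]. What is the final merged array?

Merging process:

Compare 8 vs 6: take 6 from right. Merged: [6]
Compare 8 vs 13: take 8 from left. Merged: [6, 8]
Compare 15 vs 13: take 13 from right. Merged: [6, 8, 13]
Compare 15 vs 14: take 14 from right. Merged: [6, 8, 13, 14]
Compare 15 vs 15: take 15 from left. Merged: [6, 8, 13, 14, 15]
Compare 25 vs 15: take 15 from right. Merged: [6, 8, 13, 14, 15, 15]
Compare 25 vs 17: take 17 from right. Merged: [6, 8, 13, 14, 15, 15, 17]
Compare 25 vs 25: take 25 from left. Merged: [6, 8, 13, 14, 15, 15, 17, 25]
Compare 25 vs 25: take 25 from left. Merged: [6, 8, 13, 14, 15, 15, 17, 25, 25]
Compare 39 vs 25: take 25 from right. Merged: [6, 8, 13, 14, 15, 15, 17, 25, 25, 25]
Append remaining from left: [39]. Merged: [6, 8, 13, 14, 15, 15, 17, 25, 25, 25, 39]

Final merged array: [6, 8, 13, 14, 15, 15, 17, 25, 25, 25, 39]
Total comparisons: 10

The merged array is [6, 8, 13, 14, 15, 15, 17, 25, 25, 25, 39], requiring 10 comparisons. The merge step runs in O(n) time where n is the total number of elements.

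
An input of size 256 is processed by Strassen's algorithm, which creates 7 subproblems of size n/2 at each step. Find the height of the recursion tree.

For divide and conquer with division factor 2:

Problem sizes at each level:
Level 0: 256
Level 1: 128
Level 2: 64
Level 3: 32
Level 4: 16
Level 5: 8
Level 6: 4
Level 7: 2
Level 8: 1

The root is level 0 and the size-1 base case is level 8 (the tree spans levels 0 through 8, i.e. 9 levels counting the root), so the depth is the number of divisions: log_2(256) = 8

The recursion tree depth is log_2(256) = 8. At each level, the problem size is divided by 2, so it takes 8 divisions to reduce to a base case of size 1. The algorithm makes 7 recursive calls at each level.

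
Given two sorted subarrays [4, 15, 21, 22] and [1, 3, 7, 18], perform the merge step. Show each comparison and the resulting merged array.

Merging process:

Compare 4 vs 1: take 1 from right. Merged: [1]
Compare 4 vs 3: take 3 from right. Merged: [1, 3]
Compare 4 vs 7: take 4 from left. Merged: [1, 3, 4]
Compare 15 vs 7: take 7 from right. Merged: [1, 3, 4, 7]
Compare 15 vs 18: take 15 from left. Merged: [1, 3, 4, 7, 15]
Compare 21 vs 18: take 18 from right. Merged: [1, 3, 4, 7, 15, 18]
Append remaining from left: [21, 22]. Merged: [1, 3, 4, 7, 15, 18, 21, 22]

Final merged array: [1, 3, 4, 7, 15, 18, 21, 22]
Total comparisons: 6

The merged array is [1, 3, 4, 7, 15, 18, 21, 22], requiring 6 comparisons. The merge step runs in O(n) time where n is the total number of elements.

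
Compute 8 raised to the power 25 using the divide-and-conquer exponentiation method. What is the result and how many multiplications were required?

Computing 8^25 by squaring (build up from 8^1; each line after the first costs one multiplication):

8^1 = 8
8^2 = (8^1)^2 = 8^2 = 64
8^3 = 8 * 8^2 = 8 * 64 = 512
8^6 = (8^3)^2 = 512^2 = 262144
8^12 = (8^6)^2 = 262144^2 = 68719476736
8^24 = (8^12)^2 = 68719476736^2 = 4722366482869645213696
8^25 = 8 * 8^24 = 8 * 4722366482869645213696 = 37778931862957161709568

Result: 37778931862957161709568
Multiplications needed: 6 (6 lines after 8^1)

8^25 = 37778931862957161709568. Using exponentiation by squaring, this requires 6 multiplications. The key idea: if the exponent is even, square the half-power; if odd, multiply by the base once.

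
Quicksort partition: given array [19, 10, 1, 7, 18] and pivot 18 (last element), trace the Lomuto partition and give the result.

Lomuto partition with pivot = 18:

Initial array: [19, 10, 1, 7, 18]

arr[0]=19 > 18: no swap
arr[1]=10 <= 18: swap with position 0, array becomes [10, 19, 1, 7, 18]
arr[2]=1 <= 18: swap with position 1, array becomes [10, 1, 19, 7, 18]
arr[3]=7 <= 18: swap with position 2, array becomes [10, 1, 7, 19, 18]

Place pivot at position 3: [10, 1, 7, 18, 19]
Pivot position: 3

After partitioning with pivot 18, the array becomes [10, 1, 7, 18, 19]. The pivot is placed at index 3. All elements to the left of the pivot are <= 18, and all elements to the right are > 18.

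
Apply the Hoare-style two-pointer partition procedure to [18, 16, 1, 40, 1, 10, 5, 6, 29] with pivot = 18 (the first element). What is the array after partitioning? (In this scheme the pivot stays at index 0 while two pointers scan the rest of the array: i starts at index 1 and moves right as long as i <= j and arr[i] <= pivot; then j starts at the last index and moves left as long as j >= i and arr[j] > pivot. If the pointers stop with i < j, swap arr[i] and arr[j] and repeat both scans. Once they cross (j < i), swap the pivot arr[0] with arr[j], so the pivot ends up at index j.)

Hoare-style two-pointer partition with pivot = 18:

Initial array: [18, 16, 1, 40, 1, 10, 5, 6, 29]

Pointers start at i = 1, j = 8.
i stops at index 3 (arr[3]=40 > 18), j stops at index 7 (arr[7]=6 <= 18): swap arr[3] and arr[7], array becomes [18, 16, 1, 6, 1, 10, 5, 40, 29]
i ends at 7, j ends at 6: the pointers have crossed (j < i), so scanning stops.

Swap pivot arr[0] with arr[6] to place pivot at position 6: [5, 16, 1, 6, 1, 10, 18, 40, 29]
Pivot position: 6

After partitioning with pivot 18, the array becomes [5, 16, 1, 6, 1, 10, 18, 40, 29]. The pivot is placed at index 6. All elements to the left of the pivot are <= 18, and all elements to the right are > 18.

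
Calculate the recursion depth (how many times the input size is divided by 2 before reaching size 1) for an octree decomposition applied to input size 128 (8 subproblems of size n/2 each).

For divide and conquer with division factor 2:

Problem sizes at each level:
Level 0: 128
Level 1: 64
Level 2: 32
Level 3: 16
Level 4: 8
Level 5: 4
Level 6: 2
Level 7: 1

The root is level 0 and the size-1 base case is level 7 (the tree spans levels 0 through 7, i.e. 8 levels counting the root), so the depth is the number of divisions: log_2(128) = 7

The recursion tree depth is log_2(128) = 7. At each level, the problem size is divided by 2, so it takes 7 divisions to reduce to a base case of size 1. The algorithm makes 8 recursive calls at each level.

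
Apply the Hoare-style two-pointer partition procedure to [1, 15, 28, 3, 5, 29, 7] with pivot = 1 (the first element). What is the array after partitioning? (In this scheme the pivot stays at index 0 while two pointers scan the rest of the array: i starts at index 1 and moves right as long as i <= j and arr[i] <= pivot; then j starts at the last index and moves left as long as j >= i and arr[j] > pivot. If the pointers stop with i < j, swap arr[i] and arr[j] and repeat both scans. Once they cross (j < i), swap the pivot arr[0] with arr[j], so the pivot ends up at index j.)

Hoare-style two-pointer partition with pivot = 1:

Initial array: [1, 15, 28, 3, 5, 29, 7]

Pointers start at i = 1, j = 6.
i ends at 1, j ends at 0: the pointers have crossed (j < i), so scanning stops.

j = 0, so swapping arr[0] with arr[j] leaves the pivot at position 0: [1, 15, 28, 3, 5, 29, 7]
Pivot position: 0

After partitioning with pivot 1, the array becomes [1, 15, 28, 3, 5, 29, 7]. The pivot is placed at index 0. All elements to the left of the pivot are <= 1, and all elements to the right are > 1.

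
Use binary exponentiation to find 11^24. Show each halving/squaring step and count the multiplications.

Computing 11^24 by squaring (build up from 11^1; each line after the first costs one multiplication):

11^1 = 11
11^2 = (11^1)^2 = 11^2 = 121
11^3 = 11 * 11^2 = 11 * 121 = 1331
11^6 = (11^3)^2 = 1331^2 = 1771561
11^12 = (11^6)^2 = 1771561^2 = 3138428376721
11^24 = (11^12)^2 = 3138428376721^2 = 9849732675807611094711841

Result: 9849732675807611094711841
Multiplications needed: 5 (5 lines after 11^1)

11^24 = 9849732675807611094711841. Using exponentiation by squaring, this requires 5 multiplications. The key idea: if the exponent is even, square the half-power; if odd, multiply by the base once.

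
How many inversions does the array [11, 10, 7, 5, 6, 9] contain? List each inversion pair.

Finding inversions in [11, 10, 7, 5, 6, 9]:

(0, 1): arr[0]=11 > arr[1]=10
(0, 2): arr[0]=11 > arr[2]=7
(0, 3): arr[0]=11 > arr[3]=5
(0, 4): arr[0]=11 > arr[4]=6
(0, 5): arr[0]=11 > arr[5]=9
(1, 2): arr[1]=10 > arr[2]=7
(1, 3): arr[1]=10 > arr[3]=5
(1, 4): arr[1]=10 > arr[4]=6
(1, 5): arr[1]=10 > arr[5]=9
(2, 3): arr[2]=7 > arr[3]=5
(2, 4): arr[2]=7 > arr[4]=6

Total inversions: 11

The array has 11 inversion(s): (0,1), (0,2), (0,3), (0,4), (0,5), (1,2), (1,3), (1,4), (1,5), (2,3), (2,4). Each pair (i,j) satisfies i < j and arr[i] > arr[j].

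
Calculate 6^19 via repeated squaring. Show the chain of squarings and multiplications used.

Computing 6^19 by squaring (build up from 6^1; each line after the first costs one multiplication):

6^1 = 6
6^2 = (6^1)^2 = 6^2 = 36
6^4 = (6^2)^2 = 36^2 = 1296
6^8 = (6^4)^2 = 1296^2 = 1679616
6^9 = 6 * 6^8 = 6 * 1679616 = 10077696
6^18 = (6^9)^2 = 10077696^2 = 101559956668416
6^19 = 6 * 6^18 = 6 * 101559956668416 = 609359740010496

Result: 609359740010496
Multiplications needed: 6 (6 lines after 6^1)

6^19 = 609359740010496. Using exponentiation by squaring, this requires 6 multiplications. The key idea: if the exponent is even, square the half-power; if odd, multiply by the base once.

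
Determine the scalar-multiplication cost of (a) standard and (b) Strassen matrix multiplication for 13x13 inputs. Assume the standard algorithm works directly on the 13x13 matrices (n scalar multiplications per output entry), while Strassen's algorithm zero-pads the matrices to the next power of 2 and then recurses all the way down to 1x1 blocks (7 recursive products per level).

Matrix multiplication for 13x13 matrices:

Strassen's algorithm requires power-of-2 dimensions. Pad 13x13 to 16x16 (next power of 2).

Standard algorithm: 13^3 = 2197 multiplications
Strassen's algorithm: 7^(log2(16)) = 7^4 = 2401 multiplications
Difference: 2197 - 2401 = -204 (Strassen uses MORE here due to padding overhead — for small or just-over-power-of-2 n, padding can outweigh the per-level savings)

Standard: 2197 multiplications (13^3). Strassen: 2401 multiplications (7^4, after padding to 16x16). Strassen reduces 8 recursive multiplications to 7 at each level.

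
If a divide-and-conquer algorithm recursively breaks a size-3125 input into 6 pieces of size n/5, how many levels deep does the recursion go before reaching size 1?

For divide and conquer with division factor 5:

Problem sizes at each level:
Level 0: 3125
Level 1: 625
Level 2: 125
Level 3: 25
Level 4: 5
Level 5: 1

The root is level 0 and the size-1 base case is level 5 (the tree spans levels 0 through 5, i.e. 6 levels counting the root), so the depth is the number of divisions: log_5(3125) = 5

The recursion tree depth is log_5(3125) = 5. At each level, the problem size is divided by 5, so it takes 5 divisions to reduce to a base case of size 1. The algorithm makes 6 recursive calls at each level.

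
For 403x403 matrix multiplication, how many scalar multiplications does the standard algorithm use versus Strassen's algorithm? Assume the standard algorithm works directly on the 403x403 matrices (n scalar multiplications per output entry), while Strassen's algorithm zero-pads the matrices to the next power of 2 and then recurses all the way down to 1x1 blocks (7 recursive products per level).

Matrix multiplication for 403x403 matrices:

Strassen's algorithm requires power-of-2 dimensions. Pad 403x403 to 512x512 (next power of 2).

Standard algorithm: 403^3 = 65450827 multiplications
Strassen's algorithm: 7^(log2(512)) = 7^9 = 40353607 multiplications
Savings: 65450827 - 40353607 = 25097220 multiplications

Standard: 65450827 multiplications (403^3). Strassen: 40353607 multiplications (7^9, after padding to 512x512). Strassen reduces 8 recursive multiplications to 7 at each level.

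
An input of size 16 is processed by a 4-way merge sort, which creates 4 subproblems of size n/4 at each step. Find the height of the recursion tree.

For divide and conquer with division factor 4:

Problem sizes at each level:
Level 0: 16
Level 1: 4
Level 2: 1

The root is level 0 and the size-1 base case is level 2 (the tree spans levels 0 through 2, i.e. 3 levels counting the root), so the depth is the number of divisions: log_4(16) = 2

The recursion tree depth is log_4(16) = 2. At each level, the problem size is divided by 4, so it takes 2 divisions to reduce to a base case of size 1. The algorithm makes 4 recursive calls at each level.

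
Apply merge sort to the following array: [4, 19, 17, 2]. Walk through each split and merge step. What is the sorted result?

Merge sort trace:

Split: [4, 19, 17, 2] -> [4, 19] and [17, 2]
  Split: [4, 19] -> [4] and [19]
  Merge: [4] + [19] -> [4, 19]
  Split: [17, 2] -> [17] and [2]
  Merge: [17] + [2] -> [2, 17]
Merge: [4, 19] + [2, 17] -> [2, 4, 17, 19]

Final sorted array: [2, 4, 17, 19]

The merge sort proceeds by recursively splitting the array and merging sorted halves.
After all merges, the sorted array is [2, 4, 17, 19].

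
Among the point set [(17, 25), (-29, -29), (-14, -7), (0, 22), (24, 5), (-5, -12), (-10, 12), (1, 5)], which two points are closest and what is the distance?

Computing all pairwise distances among 8 points:

d((17, 25), (-29, -29)) = 70.9366
d((17, 25), (-14, -7)) = 44.5533
d((17, 25), (0, 22)) = 17.2627
d((17, 25), (24, 5)) = 21.1896
d((17, 25), (-5, -12)) = 43.0465
d((17, 25), (-10, 12)) = 29.9666
d((17, 25), (1, 5)) = 25.6125
d((-29, -29), (-14, -7)) = 26.6271
d((-29, -29), (0, 22)) = 58.6686
d((-29, -29), (24, 5)) = 62.9682
d((-29, -29), (-5, -12)) = 29.4109
d((-29, -29), (-10, 12)) = 45.1885
d((-29, -29), (1, 5)) = 45.3431
d((-14, -7), (0, 22)) = 32.2025
d((-14, -7), (24, 5)) = 39.8497
d((-14, -7), (-5, -12)) = 10.2956 <-- minimum
d((-14, -7), (-10, 12)) = 19.4165
d((-14, -7), (1, 5)) = 19.2094
d((0, 22), (24, 5)) = 29.4109
d((0, 22), (-5, -12)) = 34.3657
d((0, 22), (-10, 12)) = 14.1421
d((0, 22), (1, 5)) = 17.0294
d((24, 5), (-5, -12)) = 33.6155
d((24, 5), (-10, 12)) = 34.7131
d((24, 5), (1, 5)) = 23.0
d((-5, -12), (-10, 12)) = 24.5153
d((-5, -12), (1, 5)) = 18.0278
d((-10, 12), (1, 5)) = 13.0384

Closest pair: (-14, -7) and (-5, -12) with distance 10.2956

The closest pair is (-14, -7) and (-5, -12) with Euclidean distance 10.2956. For 8 points, brute-force pairwise comparison is shown above. For large n, the divide-and-conquer algorithm (sort by x, recurse on halves, check the dividing strip) achieves O(n log n).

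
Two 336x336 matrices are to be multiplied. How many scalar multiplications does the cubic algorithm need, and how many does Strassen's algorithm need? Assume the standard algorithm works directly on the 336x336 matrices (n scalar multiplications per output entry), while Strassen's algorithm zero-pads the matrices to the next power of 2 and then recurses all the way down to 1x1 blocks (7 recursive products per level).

Matrix multiplication for 336x336 matrices:

Strassen's algorithm requires power-of-2 dimensions. Pad 336x336 to 512x512 (next power of 2).

Standard algorithm: 336^3 = 37933056 multiplications
Strassen's algorithm: 7^(log2(512)) = 7^9 = 40353607 multiplications
Difference: 37933056 - 40353607 = -2420551 (Strassen uses MORE here due to padding overhead — for small or just-over-power-of-2 n, padding can outweigh the per-level savings)

Standard: 37933056 multiplications (336^3). Strassen: 40353607 multiplications (7^9, after padding to 512x512). Strassen reduces 8 recursive multiplications to 7 at each level.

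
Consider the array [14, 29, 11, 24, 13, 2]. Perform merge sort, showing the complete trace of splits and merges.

Merge sort trace:

Split: [14, 29, 11, 24, 13, 2] -> [14, 29, 11] and [24, 13, 2]
  Split: [14, 29, 11] -> [14] and [29, 11]
    Split: [29, 11] -> [29] and [11]
    Merge: [29] + [11] -> [11, 29]
  Merge: [14] + [11, 29] -> [11, 14, 29]
  Split: [24, 13, 2] -> [24] and [13, 2]
    Split: [13, 2] -> [13] and [2]
    Merge: [13] + [2] -> [2, 13]
  Merge: [24] + [2, 13] -> [2, 13, 24]
Merge: [11, 14, 29] + [2, 13, 24] -> [2, 11, 13, 14, 24, 29]

Final sorted array: [2, 11, 13, 14, 24, 29]

The merge sort proceeds by recursively splitting the array and merging sorted halves.
After all merges, the sorted array is [2, 11, 13, 14, 24, 29].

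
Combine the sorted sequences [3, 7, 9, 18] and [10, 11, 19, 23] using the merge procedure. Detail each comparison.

Merging process:

Compare 3 vs 10: take 3 from left. Merged: [3]
Compare 7 vs 10: take 7 from left. Merged: [3, 7]
Compare 9 vs 10: take 9 from left. Merged: [3, 7, 9]
Compare 18 vs 10: take 10 from right. Merged: [3, 7, 9, 10]
Compare 18 vs 11: take 11 from right. Merged: [3, 7, 9, 10, 11]
Compare 18 vs 19: take 18 from left. Merged: [3, 7, 9, 10, 11, 18]
Append remaining from right: [19, 23]. Merged: [3, 7, 9, 10, 11, 18, 19, 23]

Final merged array: [3, 7, 9, 10, 11, 18, 19, 23]
Total comparisons: 6

The merged array is [3, 7, 9, 10, 11, 18, 19, 23], requiring 6 comparisons. The merge step runs in O(n) time where n is the total number of elements.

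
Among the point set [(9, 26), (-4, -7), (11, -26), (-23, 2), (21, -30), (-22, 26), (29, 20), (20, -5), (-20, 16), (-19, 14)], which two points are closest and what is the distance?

Computing all pairwise distances among 10 points:

d((9, 26), (-4, -7)) = 35.4683
d((9, 26), (11, -26)) = 52.0384
d((9, 26), (-23, 2)) = 40.0
d((9, 26), (21, -30)) = 57.2713
d((9, 26), (-22, 26)) = 31.0
d((9, 26), (29, 20)) = 20.8806
d((9, 26), (20, -5)) = 32.8938
d((9, 26), (-20, 16)) = 30.6757
d((9, 26), (-19, 14)) = 30.4631
d((-4, -7), (11, -26)) = 24.2074
d((-4, -7), (-23, 2)) = 21.0238
d((-4, -7), (21, -30)) = 33.9706
d((-4, -7), (-22, 26)) = 37.5899
d((-4, -7), (29, 20)) = 42.638
d((-4, -7), (20, -5)) = 24.0832
d((-4, -7), (-20, 16)) = 28.0179
d((-4, -7), (-19, 14)) = 25.807
d((11, -26), (-23, 2)) = 44.0454
d((11, -26), (21, -30)) = 10.7703
d((11, -26), (-22, 26)) = 61.5873
d((11, -26), (29, 20)) = 49.3964
d((11, -26), (20, -5)) = 22.8473
d((11, -26), (-20, 16)) = 52.2015
d((11, -26), (-19, 14)) = 50.0
d((-23, 2), (21, -30)) = 54.4059
d((-23, 2), (-22, 26)) = 24.0208
d((-23, 2), (29, 20)) = 55.0273
d((-23, 2), (20, -5)) = 43.566
d((-23, 2), (-20, 16)) = 14.3178
d((-23, 2), (-19, 14)) = 12.6491
d((21, -30), (-22, 26)) = 70.6045
d((21, -30), (29, 20)) = 50.636
d((21, -30), (20, -5)) = 25.02
d((21, -30), (-20, 16)) = 61.6198
d((21, -30), (-19, 14)) = 59.4643
d((-22, 26), (29, 20)) = 51.3517
d((-22, 26), (20, -5)) = 52.2015
d((-22, 26), (-20, 16)) = 10.198
d((-22, 26), (-19, 14)) = 12.3693
d((29, 20), (20, -5)) = 26.5707
d((29, 20), (-20, 16)) = 49.163
d((29, 20), (-19, 14)) = 48.3735
d((20, -5), (-20, 16)) = 45.1774
d((20, -5), (-19, 14)) = 43.382
d((-20, 16), (-19, 14)) = 2.2361 <-- minimum

Closest pair: (-20, 16) and (-19, 14) with distance 2.2361

The closest pair is (-20, 16) and (-19, 14) with Euclidean distance 2.2361. For 10 points, brute-force pairwise comparison is shown above. For large n, the divide-and-conquer algorithm (sort by x, recurse on halves, check the dividing strip) achieves O(n log n).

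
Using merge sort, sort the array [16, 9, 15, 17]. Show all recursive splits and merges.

Merge sort trace:

Split: [16, 9, 15, 17] -> [16, 9] and [15, 17]
  Split: [16, 9] -> [16] and [9]
  Merge: [16] + [9] -> [9, 16]
  Split: [15, 17] -> [15] and [17]
  Merge: [15] + [17] -> [15, 17]
Merge: [9, 16] + [15, 17] -> [9, 15, 16, 17]

Final sorted array: [9, 15, 16, 17]

The merge sort proceeds by recursively splitting the array and merging sorted halves.
After all merges, the sorted array is [9, 15, 16, 17].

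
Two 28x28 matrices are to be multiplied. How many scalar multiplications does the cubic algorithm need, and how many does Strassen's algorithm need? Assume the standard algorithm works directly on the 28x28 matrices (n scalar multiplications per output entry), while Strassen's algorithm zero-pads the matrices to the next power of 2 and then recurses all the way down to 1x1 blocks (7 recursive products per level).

Matrix multiplication for 28x28 matrices:

Strassen's algorithm requires power-of-2 dimensions. Pad 28x28 to 32x32 (next power of 2).

Standard algorithm: 28^3 = 21952 multiplications
Strassen's algorithm: 7^(log2(32)) = 7^5 = 16807 multiplications
Savings: 21952 - 16807 = 5145 multiplications

Standard: 21952 multiplications (28^3). Strassen: 16807 multiplications (7^5, after padding to 32x32). Strassen reduces 8 recursive multiplications to 7 at each level.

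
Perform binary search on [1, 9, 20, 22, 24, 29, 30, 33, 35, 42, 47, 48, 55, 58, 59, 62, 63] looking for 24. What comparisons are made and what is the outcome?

Binary search for 24 in [1, 9, 20, 22, 24, 29, 30, 33, 35, 42, 47, 48, 55, 58, 59, 62, 63]:

lo=0, hi=16, mid=8, arr[mid]=35 -> 35 > 24, search left half
lo=0, hi=7, mid=3, arr[mid]=22 -> 22 < 24, search right half
lo=4, hi=7, mid=5, arr[mid]=29 -> 29 > 24, search left half
lo=4, hi=4, mid=4, arr[mid]=24 -> Found target at index 4!

Binary search finds 24 at index 4 after 4 comparisons. The search repeatedly halves the search space by comparing with the middle element.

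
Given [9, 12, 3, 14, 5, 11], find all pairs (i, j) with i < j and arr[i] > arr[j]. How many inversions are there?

Finding inversions in [9, 12, 3, 14, 5, 11]:

(0, 2): arr[0]=9 > arr[2]=3
(0, 4): arr[0]=9 > arr[4]=5
(1, 2): arr[1]=12 > arr[2]=3
(1, 4): arr[1]=12 > arr[4]=5
(1, 5): arr[1]=12 > arr[5]=11
(3, 4): arr[3]=14 > arr[4]=5
(3, 5): arr[3]=14 > arr[5]=11

Total inversions: 7

The array has 7 inversion(s): (0,2), (0,4), (1,2), (1,4), (1,5), (3,4), (3,5). Each pair (i,j) satisfies i < j and arr[i] > arr[j].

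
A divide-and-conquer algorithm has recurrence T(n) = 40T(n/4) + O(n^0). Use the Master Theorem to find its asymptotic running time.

Master Theorem for T(n) = 40T(n/4) + O(n^0):

a = 40, b = 4, c = 0
log_b(a) = log_4(40) = 2.6610

Case 1: c = 0 < log_4(40) = 2.6610
T(n) = O(n^(log_4 40))

For T(n) = 40T(n/4) + O(n^0): log_4(40) = 2.6610. This is Case 1 of the Master Theorem (c < log_b(a), work dominated by leaves), giving O(n^(log_4 40)).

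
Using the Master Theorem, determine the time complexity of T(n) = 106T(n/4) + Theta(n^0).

Master Theorem for T(n) = 106T(n/4) + O(n^0):

a = 106, b = 4, c = 0
log_b(a) = log_4(106) = 3.3640

Case 1: c = 0 < log_4(106) = 3.3640
T(n) = O(n^(log_4 106))

For T(n) = 106T(n/4) + O(n^0): log_4(106) = 3.3640. This is Case 1 of the Master Theorem (c < log_b(a), work dominated by leaves), giving O(n^(log_4 106)).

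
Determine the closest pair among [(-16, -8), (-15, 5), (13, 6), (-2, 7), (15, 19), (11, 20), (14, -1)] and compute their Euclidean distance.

Computing all pairwise distances among 7 points:

d((-16, -8), (-15, 5)) = 13.0384
d((-16, -8), (13, 6)) = 32.2025
d((-16, -8), (-2, 7)) = 20.5183
d((-16, -8), (15, 19)) = 41.1096
d((-16, -8), (11, 20)) = 38.8973
d((-16, -8), (14, -1)) = 30.8058
d((-15, 5), (13, 6)) = 28.0179
d((-15, 5), (-2, 7)) = 13.1529
d((-15, 5), (15, 19)) = 33.1059
d((-15, 5), (11, 20)) = 30.0167
d((-15, 5), (14, -1)) = 29.6142
d((13, 6), (-2, 7)) = 15.0333
d((13, 6), (15, 19)) = 13.1529
d((13, 6), (11, 20)) = 14.1421
d((13, 6), (14, -1)) = 7.0711
d((-2, 7), (15, 19)) = 20.8087
d((-2, 7), (11, 20)) = 18.3848
d((-2, 7), (14, -1)) = 17.8885
d((15, 19), (11, 20)) = 4.1231 <-- minimum
d((15, 19), (14, -1)) = 20.025
d((11, 20), (14, -1)) = 21.2132

Closest pair: (15, 19) and (11, 20) with distance 4.1231

The closest pair is (15, 19) and (11, 20) with Euclidean distance 4.1231. For 7 points, brute-force pairwise comparison is shown above. For large n, the divide-and-conquer algorithm (sort by x, recurse on halves, check the dividing strip) achieves O(n log n).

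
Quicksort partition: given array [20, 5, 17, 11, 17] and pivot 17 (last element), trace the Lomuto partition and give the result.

Lomuto partition with pivot = 17:

Initial array: [20, 5, 17, 11, 17]

arr[0]=20 > 17: no swap
arr[1]=5 <= 17: swap with position 0, array becomes [5, 20, 17, 11, 17]
arr[2]=17 <= 17: swap with position 1, array becomes [5, 17, 20, 11, 17]
arr[3]=11 <= 17: swap with position 2, array becomes [5, 17, 11, 20, 17]

Place pivot at position 3: [5, 17, 11, 17, 20]
Pivot position: 3

After partitioning with pivot 17, the array becomes [5, 17, 11, 17, 20]. The pivot is placed at index 3. All elements to the left of the pivot are <= 17, and all elements to the right are > 17.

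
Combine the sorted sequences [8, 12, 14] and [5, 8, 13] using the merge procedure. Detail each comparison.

Merging process:

Compare 8 vs 5: take 5 from right. Merged: [5]
Compare 8 vs 8: take 8 from left. Merged: [5, 8]
Compare 12 vs 8: take 8 from right. Merged: [5, 8, 8]
Compare 12 vs 13: take 12 from left. Merged: [5, 8, 8, 12]
Compare 14 vs 13: take 13 from right. Merged: [5, 8, 8, 12, 13]
Append remaining from left: [14]. Merged: [5, 8, 8, 12, 13, 14]

Final merged array: [5, 8, 8, 12, 13, 14]
Total comparisons: 5

The merged array is [5, 8, 8, 12, 13, 14], requiring 5 comparisons. The merge step runs in O(n) time where n is the total number of elements.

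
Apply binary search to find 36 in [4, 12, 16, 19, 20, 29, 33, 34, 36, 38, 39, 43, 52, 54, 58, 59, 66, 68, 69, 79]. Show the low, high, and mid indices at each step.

Binary search for 36 in [4, 12, 16, 19, 20, 29, 33, 34, 36, 38, 39, 43, 52, 54, 58, 59, 66, 68, 69, 79]:

lo=0, hi=19, mid=9, arr[mid]=38 -> 38 > 36, search left half
lo=0, hi=8, mid=4, arr[mid]=20 -> 20 < 36, search right half
lo=5, hi=8, mid=6, arr[mid]=33 -> 33 < 36, search right half
lo=7, hi=8, mid=7, arr[mid]=34 -> 34 < 36, search right half
lo=8, hi=8, mid=8, arr[mid]=36 -> Found target at index 8!

Binary search finds 36 at index 8 after 5 comparisons. The search repeatedly halves the search space by comparing with the middle element.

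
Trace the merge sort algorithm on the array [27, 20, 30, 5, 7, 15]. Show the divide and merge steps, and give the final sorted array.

Merge sort trace:

Split: [27, 20, 30, 5, 7, 15] -> [27, 20, 30] and [5, 7, 15]
  Split: [27, 20, 30] -> [27] and [20, 30]
    Split: [20, 30] -> [20] and [30]
    Merge: [20] + [30] -> [20, 30]
  Merge: [27] + [20, 30] -> [20, 27, 30]
  Split: [5, 7, 15] -> [5] and [7, 15]
    Split: [7, 15] -> [7] and [15]
    Merge: [7] + [15] -> [7, 15]
  Merge: [5] + [7, 15] -> [5, 7, 15]
Merge: [20, 27, 30] + [5, 7, 15] -> [5, 7, 15, 20, 27, 30]

Final sorted array: [5, 7, 15, 20, 27, 30]

The merge sort proceeds by recursively splitting the array and merging sorted halves.
After all merges, the sorted array is [5, 7, 15, 20, 27, 30].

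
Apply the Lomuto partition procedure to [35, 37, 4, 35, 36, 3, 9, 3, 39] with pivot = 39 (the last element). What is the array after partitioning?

Lomuto partition with pivot = 39:

Initial array: [35, 37, 4, 35, 36, 3, 9, 3, 39]

arr[0]=35 <= 39: swap with position 0, array becomes [35, 37, 4, 35, 36, 3, 9, 3, 39]
arr[1]=37 <= 39: swap with position 1, array becomes [35, 37, 4, 35, 36, 3, 9, 3, 39]
arr[2]=4 <= 39: swap with position 2, array becomes [35, 37, 4, 35, 36, 3, 9, 3, 39]
arr[3]=35 <= 39: swap with position 3, array becomes [35, 37, 4, 35, 36, 3, 9, 3, 39]
arr[4]=36 <= 39: swap with position 4, array becomes [35, 37, 4, 35, 36, 3, 9, 3, 39]
arr[5]=3 <= 39: swap with position 5, array becomes [35, 37, 4, 35, 36, 3, 9, 3, 39]
arr[6]=9 <= 39: swap with position 6, array becomes [35, 37, 4, 35, 36, 3, 9, 3, 39]
arr[7]=3 <= 39: swap with position 7, array becomes [35, 37, 4, 35, 36, 3, 9, 3, 39]

Place pivot at position 8: [35, 37, 4, 35, 36, 3, 9, 3, 39]
Pivot position: 8

After partitioning with pivot 39, the array becomes [35, 37, 4, 35, 36, 3, 9, 3, 39]. The pivot is placed at index 8. All elements to the left of the pivot are <= 39, and all elements to the right are > 39.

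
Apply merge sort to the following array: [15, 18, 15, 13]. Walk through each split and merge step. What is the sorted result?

Merge sort trace:

Split: [15, 18, 15, 13] -> [15, 18] and [15, 13]
  Split: [15, 18] -> [15] and [18]
  Merge: [15] + [18] -> [15, 18]
  Split: [15, 13] -> [15] and [13]
  Merge: [15] + [13] -> [13, 15]
Merge: [15, 18] + [13, 15] -> [13, 15, 15, 18]

Final sorted array: [13, 15, 15, 18]

The merge sort proceeds by recursively splitting the array and merging sorted halves.
After all merges, the sorted array is [13, 15, 15, 18].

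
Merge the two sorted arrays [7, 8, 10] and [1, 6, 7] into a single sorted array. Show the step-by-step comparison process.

Merging process:

Compare 7 vs 1: take 1 from right. Merged: [1]
Compare 7 vs 6: take 6 from right. Merged: [1, 6]
Compare 7 vs 7: take 7 from left. Merged: [1, 6, 7]
Compare 8 vs 7: take 7 from right. Merged: [1, 6, 7, 7]
Append remaining from left: [8, 10]. Merged: [1, 6, 7, 7, 8, 10]

Final merged array: [1, 6, 7, 7, 8, 10]
Total comparisons: 4

The merged array is [1, 6, 7, 7, 8, 10], requiring 4 comparisons. The merge step runs in O(n) time where n is the total number of elements.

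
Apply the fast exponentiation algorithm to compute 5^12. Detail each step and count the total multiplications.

Computing 5^12 by squaring (build up from 5^1; each line after the first costs one multiplication):

5^1 = 5
5^2 = (5^1)^2 = 5^2 = 25
5^3 = 5 * 5^2 = 5 * 25 = 125
5^6 = (5^3)^2 = 125^2 = 15625
5^12 = (5^6)^2 = 15625^2 = 244140625

Result: 244140625
Multiplications needed: 4 (4 lines after 5^1)

5^12 = 244140625. Using exponentiation by squaring, this requires 4 multiplications. The key idea: if the exponent is even, square the half-power; if odd, multiply by the base once.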